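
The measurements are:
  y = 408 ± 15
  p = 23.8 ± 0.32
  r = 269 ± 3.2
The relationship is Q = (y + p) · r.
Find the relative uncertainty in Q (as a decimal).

Let u = y + p = 432. δu = √(δy² + δp²) = √(225 + 0.102) = 15.0, so δu/u = 0.0347.
Q is then a monomial in u, r:
δQ/Q = √((δu/u)² + (1·δr/r)²) = √(0.00121 + 0.000142) = 0.0367

0.0367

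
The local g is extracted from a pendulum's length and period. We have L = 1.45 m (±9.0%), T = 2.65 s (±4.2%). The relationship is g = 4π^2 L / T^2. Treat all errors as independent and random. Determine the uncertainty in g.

Relative error in a monomial: (δg/g)² = Σ (nᵢ · δxᵢ/xᵢ)².
  (1·δL/L)² = (1×0.0900)² = 0.00810;  (-2·δT/T)² = (-2×0.0420)² = 0.00706
δg/g = √(0.0152) = 0.123
g = 8.15 m/s^2, so δg = 0.123 × 8.15 = 1.00 m/s^2.

1.00 m/s^2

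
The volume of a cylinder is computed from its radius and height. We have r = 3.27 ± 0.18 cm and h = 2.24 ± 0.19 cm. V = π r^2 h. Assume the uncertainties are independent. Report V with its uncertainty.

75.2 ± 10.5 cm^3

For a monomial V ∝ r^2, h, fractional errors add in quadrature:
  (2·δr/r)² = (2×0.0550)² = 0.0121;  (1·δh/h)² = (1×0.0848)² = 0.00719
δV/V = √(0.0193) = 0.139
V = 75.2 cm^3, so δV = 0.139 × 75.2 = 10.5 cm^3.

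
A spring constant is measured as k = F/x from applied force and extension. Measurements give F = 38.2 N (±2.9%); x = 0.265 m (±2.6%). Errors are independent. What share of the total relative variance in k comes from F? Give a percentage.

55.4%

(δk/k)² = (1·δF/F)² + (-1·δx/x)²
  F term: (1×0.0290)² = 0.000841
  x term: (-1×0.0260)² = 0.000676
Total = 0.00152. Share from F = 0.000841/0.00152 = 0.554.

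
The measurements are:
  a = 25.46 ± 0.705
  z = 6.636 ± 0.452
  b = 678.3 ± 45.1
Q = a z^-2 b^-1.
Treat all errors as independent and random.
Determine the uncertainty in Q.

0.000131

Q is a product of powers, so relative uncertainties combine in quadrature:
  (1·δa/a)² = (1×0.0277)² = 0.000767;  (-2·δz/z)² = (-2×0.0681)² = 0.0186;  (-1·δb/b)² = (-1×0.0665)² = 0.00442
δQ/Q = √(0.0237) = 0.154
Q = 0.0008524, so δQ = 0.154 × 0.0008524 = 0.000131.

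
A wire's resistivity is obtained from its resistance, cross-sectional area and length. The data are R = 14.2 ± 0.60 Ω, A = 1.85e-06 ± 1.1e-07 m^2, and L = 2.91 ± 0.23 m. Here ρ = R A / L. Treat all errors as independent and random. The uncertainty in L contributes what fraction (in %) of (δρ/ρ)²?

(δρ/ρ)² = (1·δR/R)² + (1·δA/A)² + (-1·δL/L)²
  R term: (1×0.0423)² = 0.00179
  A term: (1×0.0595)² = 0.00354
  L term: (-1×0.0790)² = 0.00625
Total = 0.0116. Share from L = 0.00625/0.0116 = 0.540.

54.0%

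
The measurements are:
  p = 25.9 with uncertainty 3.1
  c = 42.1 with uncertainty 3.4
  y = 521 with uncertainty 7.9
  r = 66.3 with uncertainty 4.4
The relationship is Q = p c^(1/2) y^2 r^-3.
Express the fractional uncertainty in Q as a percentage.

Q is a product of powers, so relative uncertainties combine in quadrature:
  (1·δp/p)² = (1×0.120)² = 0.0143;  (½·δc/c)² = (0.5×0.0808)² = 0.00163;  (2·δy/y)² = (2×0.0152)² = 0.000920;  (-3·δr/r)² = (-3×0.0664)² = 0.0396
δQ/Q = √(0.0565) = 0.238

23.8%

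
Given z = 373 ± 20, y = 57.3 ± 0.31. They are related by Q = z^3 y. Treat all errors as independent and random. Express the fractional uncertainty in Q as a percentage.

Relative error in a monomial: (δQ/Q)² = Σ (nᵢ · δxᵢ/xᵢ)².
  (3·δz/z)² = (3×0.0536)² = 0.0259;  (1·δy/y)² = (1×0.00541)² = 2.93e-05
δQ/Q = √(0.0259) = 0.161

16.1%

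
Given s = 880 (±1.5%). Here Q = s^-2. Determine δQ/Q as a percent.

3.00%

Products/powers → add relative errors in quadrature, weighted by exponent:
  (-2·δs/s)² = (-2×0.0150)² = 0.000900
δQ/Q = √(0.000900) = 0.0300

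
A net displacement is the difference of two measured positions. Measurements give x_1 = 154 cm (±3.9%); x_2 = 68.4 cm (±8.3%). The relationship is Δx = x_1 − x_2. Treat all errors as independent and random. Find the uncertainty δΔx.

8.26 cm

For a sum/difference, combine absolute errors in quadrature:
  (δx_1)² = 36.1;  (δx_2)² = 32.2
δΔx = √(68.3) = 8.26 cm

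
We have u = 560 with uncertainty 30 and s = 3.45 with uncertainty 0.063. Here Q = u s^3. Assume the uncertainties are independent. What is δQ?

1760

For a monomial Q ∝ u, s^3, fractional errors add in quadrature:
  (1·δu/u)² = (1×0.0536)² = 0.00287;  (3·δs/s)² = (3×0.0183)² = 0.00300
δQ/Q = √(0.00587) = 0.0766
Q = 23000, so δQ = 0.0766 × 23000 = 1760.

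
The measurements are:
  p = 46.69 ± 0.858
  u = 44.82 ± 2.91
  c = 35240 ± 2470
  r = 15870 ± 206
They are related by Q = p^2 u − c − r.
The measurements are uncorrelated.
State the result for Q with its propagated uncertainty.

46600 ± 7700

Let w = p^2·u = 97710. δw/w = √((2·δp/p)² + (1·δu/u)²) = √(0.00135 + 0.00422) = 0.0746, so δw = 7290.
Q = w − c − r: δQ = √(δw² + δc² + δr²) = √(5.31e+07 + 6.1e+06 + 42400) = 7700
Q = 46600.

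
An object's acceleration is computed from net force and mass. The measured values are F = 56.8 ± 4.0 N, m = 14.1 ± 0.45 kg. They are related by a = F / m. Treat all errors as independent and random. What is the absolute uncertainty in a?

0.311 m/s^2

Relative error in a monomial: (δa/a)² = Σ (nᵢ · δxᵢ/xᵢ)².
  (1·δF/F)² = (1×0.0704)² = 0.00496;  (-1·δm/m)² = (-1×0.0319)² = 0.00102
δa/a = √(0.00598) = 0.0773
a = 4.03 m/s^2, so δa = 0.0773 × 4.03 = 0.311 m/s^2.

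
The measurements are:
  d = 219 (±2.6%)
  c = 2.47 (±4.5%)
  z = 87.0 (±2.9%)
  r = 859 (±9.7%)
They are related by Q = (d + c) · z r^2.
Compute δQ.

Let u = d + c = 221. δu = √(δd² + δc²) = √(32.4 + 0.0124) = 5.70, so δu/u = 0.0257.
Q is then a monomial in u, z, r:
δQ/Q = √((δu/u)² + (1·δz/z)² + (2·δr/r)²) = √(0.000661 + 0.000841 + 0.0376) = 0.198
Q = 1.42e+10, so δQ = 0.198 × 1.42e+10 = 2.81e+09.

2.81e+09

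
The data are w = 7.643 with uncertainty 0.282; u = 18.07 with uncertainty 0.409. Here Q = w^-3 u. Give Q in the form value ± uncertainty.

For a monomial Q ∝ w^-3, u, fractional errors add in quadrature:
  (-3·δw/w)² = (-3×0.0369)² = 0.0123;  (1·δu/u)² = (1×0.0226)² = 0.000512
δQ/Q = √(0.0128) = 0.113
Q = 0.04047, so δQ = 0.113 × 0.04047 = 0.00457.

0.04047 ± 0.00457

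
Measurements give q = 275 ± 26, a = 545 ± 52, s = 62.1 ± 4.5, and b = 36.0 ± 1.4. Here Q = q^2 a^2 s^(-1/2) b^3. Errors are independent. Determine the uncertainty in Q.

3.92e+13

Products/powers → add relative errors in quadrature, weighted by exponent:
  (2·δq/q)² = (2×0.0945)² = 0.0358;  (2·δa/a)² = (2×0.0954)² = 0.0364;  (−½·δs/s)² = (-0.5×0.0725)² = 0.00131;  (3·δb/b)² = (3×0.0389)² = 0.0136
δQ/Q = √(0.0871) = 0.295
Q = 1.33e+14, so δQ = 0.295 × 1.33e+14 = 3.92e+13.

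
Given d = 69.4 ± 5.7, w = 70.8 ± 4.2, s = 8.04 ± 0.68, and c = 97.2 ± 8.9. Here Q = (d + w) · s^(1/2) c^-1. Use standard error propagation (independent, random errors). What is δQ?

0.461

Let u = d + w = 140. δu = √(δd² + δw²) = √(32.5 + 17.6) = 7.08, so δu/u = 0.0505.
Q is then a monomial in u, s, c:
δQ/Q = √((δu/u)² + (½·δs/s)² + (-1·δc/c)²) = √(0.00255 + 0.00179 + 0.00838) = 0.113
Q = 4.09, so δQ = 0.113 × 4.09 = 0.461.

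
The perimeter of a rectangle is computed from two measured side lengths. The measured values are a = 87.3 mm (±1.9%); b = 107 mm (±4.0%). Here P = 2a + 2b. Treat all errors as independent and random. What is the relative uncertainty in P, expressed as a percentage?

Absolute uncertainties add in quadrature for a linear combination:
  (2·δa)² = 11.0;  (2·δb)² = 73.3
δP = √(84.3) = 9.18 mm
P = 389 mm, so δP/P = 9.18/389 = 0.0236.

2.36%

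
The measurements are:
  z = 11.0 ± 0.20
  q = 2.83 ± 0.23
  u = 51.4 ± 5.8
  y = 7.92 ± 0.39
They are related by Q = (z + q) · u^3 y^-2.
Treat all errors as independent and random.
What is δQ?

Let w = z + q = 13.8. δw = √(δz² + δq²) = √(0.0400 + 0.0529) = 0.305, so δw/w = 0.0220.
Q is then a monomial in w, u, y:
δQ/Q = √((δw/w)² + (3·δu/u)² + (-2·δy/y)²) = √(0.000486 + 0.115 + 0.00970) = 0.353
Q = 29900, so δQ = 0.353 × 29900 = 10600.

10600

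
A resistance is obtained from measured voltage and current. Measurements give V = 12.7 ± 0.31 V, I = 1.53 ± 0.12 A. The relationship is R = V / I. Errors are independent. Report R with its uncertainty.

R is a product of powers, so relative uncertainties combine in quadrature:
  (1·δV/V)² = (1×0.0244)² = 0.000596;  (-1·δI/I)² = (-1×0.0784)² = 0.00615
δR/R = √(0.00675) = 0.0821
R = 8.30 Ω, so δR = 0.0821 × 8.30 = 0.682 Ω.

8.30 ± 0.682 Ω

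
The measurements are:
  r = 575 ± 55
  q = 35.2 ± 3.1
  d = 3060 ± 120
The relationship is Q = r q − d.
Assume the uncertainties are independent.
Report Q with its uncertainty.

17200 ± 2630

Let p = r·q = 20200. δp/p = √((1·δr/r)² + (1·δq/q)²) = √(0.00915 + 0.00776) = 0.130, so δp = 2630.
Q = p − d: δQ = √(δp² + δd²) = √(6.93e+06 + 14400) = 2630
Q = 17200.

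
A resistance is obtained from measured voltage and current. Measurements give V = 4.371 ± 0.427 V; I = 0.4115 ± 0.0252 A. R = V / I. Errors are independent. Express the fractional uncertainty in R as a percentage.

Relative error in a monomial: (δR/R)² = Σ (nᵢ · δxᵢ/xᵢ)².
  (1·δV/V)² = (1×0.0977)² = 0.00954;  (-1·δI/I)² = (-1×0.0612)² = 0.00375
δR/R = √(0.0133) = 0.115

11.5%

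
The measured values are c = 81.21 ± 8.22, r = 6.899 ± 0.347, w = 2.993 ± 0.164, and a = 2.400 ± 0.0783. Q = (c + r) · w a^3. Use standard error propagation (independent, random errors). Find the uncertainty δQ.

Let u = c + r = 88.11. δu = √(δc² + δr²) = √(67.6 + 0.120) = 8.23, so δu/u = 0.0934.
Q is then a monomial in u, w, a:
δQ/Q = √((δu/u)² + (1·δw/w)² + (3·δa/a)²) = √(0.00872 + 0.00300 + 0.00958) = 0.146
Q = 3646, so δQ = 0.146 × 3646 = 532.

532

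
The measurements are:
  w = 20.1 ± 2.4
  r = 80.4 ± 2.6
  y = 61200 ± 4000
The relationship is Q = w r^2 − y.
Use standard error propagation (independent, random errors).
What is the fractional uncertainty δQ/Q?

Let p = w·r^2 = 1.3e+05. δp/p = √((1·δw/w)² + (2·δr/r)²) = √(0.0143 + 0.00418) = 0.136, so δp = 17600.
Q = p − y: δQ = √(δp² + δy²) = √(3.11e+08 + 1.6e+07) = 18100
Q = 68700, so δQ/Q = 18100/68700 = 0.263.

0.263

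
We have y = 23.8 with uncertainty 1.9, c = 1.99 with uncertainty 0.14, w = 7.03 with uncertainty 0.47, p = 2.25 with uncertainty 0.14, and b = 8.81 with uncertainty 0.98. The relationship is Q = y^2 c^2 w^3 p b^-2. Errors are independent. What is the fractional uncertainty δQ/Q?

0.373

Relative error in a monomial: (δQ/Q)² = Σ (nᵢ · δxᵢ/xᵢ)².
  (2·δy/y)² = (2×0.0798)² = 0.0255;  (2·δc/c)² = (2×0.0704)² = 0.0198;  (3·δw/w)² = (3×0.0669)² = 0.0402;  (1·δp/p)² = (1×0.0622)² = 0.00387;  (-2·δb/b)² = (-2×0.111)² = 0.0495
δQ/Q = √(0.139) = 0.373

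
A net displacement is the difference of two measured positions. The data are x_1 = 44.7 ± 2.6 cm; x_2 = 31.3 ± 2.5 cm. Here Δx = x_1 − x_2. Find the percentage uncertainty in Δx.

Each term contributes (cᵢ δxᵢ)² to (δΔx)²:
  (δx_1)² = 6.76;  (δx_2)² = 6.25
δΔx = √(13.0) = 3.61 cm
Δx = 13.4 cm, so δΔx/Δx = 3.61/13.4 = 0.269.

26.9%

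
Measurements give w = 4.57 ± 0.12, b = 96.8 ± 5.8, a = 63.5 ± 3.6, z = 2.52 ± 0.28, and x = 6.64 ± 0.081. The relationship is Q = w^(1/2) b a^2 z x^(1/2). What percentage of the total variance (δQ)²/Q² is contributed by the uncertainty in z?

42.6%

(δQ/Q)² = (½·δw/w)² + (1·δb/b)² + (2·δa/a)² + (1·δz/z)² + (½·δx/x)²
  w term: (0.5×0.0263)² = 0.000172
  b term: (1×0.0599)² = 0.00359
  a term: (2×0.0567)² = 0.0129
  z term: (1×0.111)² = 0.0123
  x term: (0.5×0.0122)² = 3.72e-05
Total = 0.0290. Share from z = 0.0123/0.0290 = 0.426.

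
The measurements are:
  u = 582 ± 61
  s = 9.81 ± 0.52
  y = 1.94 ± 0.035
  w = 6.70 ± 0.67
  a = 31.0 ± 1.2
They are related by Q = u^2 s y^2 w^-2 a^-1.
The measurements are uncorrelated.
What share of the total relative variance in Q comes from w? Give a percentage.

44.7%

(δQ/Q)² = (2·δu/u)² + (1·δs/s)² + (2·δy/y)² + (-2·δw/w)² + (-1·δa/a)²
  u term: (2×0.105)² = 0.0439
  s term: (1×0.0530)² = 0.00281
  y term: (2×0.0180)² = 0.00130
  w term: (-2×0.100)² = 0.0400
  a term: (-1×0.0387)² = 0.00150
Total = 0.0896. Share from w = 0.0400/0.0896 = 0.447.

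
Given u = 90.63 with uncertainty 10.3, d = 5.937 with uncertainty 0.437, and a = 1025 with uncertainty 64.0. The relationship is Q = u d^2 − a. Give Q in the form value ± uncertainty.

2170 ± 598

Let p = u·d^2 = 3195. δp/p = √((1·δu/u)² + (2·δd/d)²) = √(0.0129 + 0.0217) = 0.186, so δp = 594.
Q = p − a: δQ = √(δp² + δa²) = √(3.53e+05 + 4100) = 598
Q = 2170.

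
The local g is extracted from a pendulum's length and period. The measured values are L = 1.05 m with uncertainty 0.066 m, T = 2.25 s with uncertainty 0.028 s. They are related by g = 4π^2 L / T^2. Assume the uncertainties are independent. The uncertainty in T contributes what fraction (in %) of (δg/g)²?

13.6%

(δg/g)² = (1·δL/L)² + (-2·δT/T)²
  L term: (1×0.0629)² = 0.00395
  T term: (-2×0.0124)² = 0.000619
Total = 0.00457. Share from T = 0.000619/0.00457 = 0.136.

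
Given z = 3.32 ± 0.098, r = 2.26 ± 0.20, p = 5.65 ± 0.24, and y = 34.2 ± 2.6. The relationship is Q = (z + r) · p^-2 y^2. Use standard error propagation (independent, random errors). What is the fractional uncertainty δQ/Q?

Let u = z + r = 5.58. δu = √(δz² + δr²) = √(0.00960 + 0.0400) = 0.223, so δu/u = 0.0399.
Q is then a monomial in u, p, y:
δQ/Q = √((δu/u)² + (-2·δp/p)² + (2·δy/y)²) = √(0.00159 + 0.00722 + 0.0231) = 0.179

0.179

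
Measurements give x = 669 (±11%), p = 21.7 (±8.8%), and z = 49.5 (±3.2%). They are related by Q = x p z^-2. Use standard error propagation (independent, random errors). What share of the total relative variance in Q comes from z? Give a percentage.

17.1%

(δQ/Q)² = (1·δx/x)² + (1·δp/p)² + (-2·δz/z)²
  x term: (1×0.110)² = 0.0121
  p term: (1×0.0880)² = 0.00774
  z term: (-2×0.0320)² = 0.00410
Total = 0.0239. Share from z = 0.00410/0.0239 = 0.171.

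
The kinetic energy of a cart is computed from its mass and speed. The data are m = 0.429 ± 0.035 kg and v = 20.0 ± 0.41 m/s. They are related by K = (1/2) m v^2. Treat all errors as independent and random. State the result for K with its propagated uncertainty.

85.8 ± 7.83 J

K is a product of powers, so relative uncertainties combine in quadrature:
  (1·δm/m)² = (1×0.0816)² = 0.00666;  (2·δv/v)² = (2×0.0205)² = 0.00168
δK/K = √(0.00834) = 0.0913
K = 85.8 J, so δK = 0.0913 × 85.8 = 7.83 J.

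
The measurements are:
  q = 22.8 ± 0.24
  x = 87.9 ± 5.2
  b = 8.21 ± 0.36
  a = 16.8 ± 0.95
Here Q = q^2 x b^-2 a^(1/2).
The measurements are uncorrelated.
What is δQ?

Q is a product of powers, so relative uncertainties combine in quadrature:
  (2·δq/q)² = (2×0.0105)² = 0.000443;  (1·δx/x)² = (1×0.0592)² = 0.00350;  (-2·δb/b)² = (-2×0.0438)² = 0.00769;  (½·δa/a)² = (0.5×0.0565)² = 0.000799
δQ/Q = √(0.0124) = 0.112
Q = 2780, so δQ = 0.112 × 2780 = 310.

310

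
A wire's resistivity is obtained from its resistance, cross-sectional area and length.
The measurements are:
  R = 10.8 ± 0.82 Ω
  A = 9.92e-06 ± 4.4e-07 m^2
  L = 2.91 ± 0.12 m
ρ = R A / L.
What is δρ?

3.58e-06 Ω·m

Since ρ is a product/quotient, work with relative uncertainties:
  (1·δR/R)² = (1×0.0759)² = 0.00576;  (1·δA/A)² = (1×0.0444)² = 0.00197;  (-1·δL/L)² = (-1×0.0412)² = 0.00170
δρ/ρ = √(0.00943) = 0.0971
ρ = 3.68e-05 Ω·m, so δρ = 0.0971 × 3.68e-05 = 3.58e-06 Ω·m.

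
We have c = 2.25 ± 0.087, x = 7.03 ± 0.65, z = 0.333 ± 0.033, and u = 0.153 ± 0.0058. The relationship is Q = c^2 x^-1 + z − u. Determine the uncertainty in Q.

0.0930

Let p = c^2·x^-1 = 0.720. δp/p = √((2·δc/c)² + (-1·δx/x)²) = √(0.00598 + 0.00855) = 0.121, so δp = 0.0868.
Q = p + z − u: δQ = √(δp² + δz² + δu²) = √(0.00753 + 0.00109 + 3.36e-05) = 0.0930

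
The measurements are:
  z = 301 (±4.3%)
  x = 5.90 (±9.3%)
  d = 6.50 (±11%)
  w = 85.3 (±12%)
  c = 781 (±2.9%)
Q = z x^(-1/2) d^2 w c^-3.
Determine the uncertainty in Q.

0.000256

Relative error in a monomial: (δQ/Q)² = Σ (nᵢ · δxᵢ/xᵢ)².
  (1·δz/z)² = (1×0.0430)² = 0.00185;  (−½·δx/x)² = (-0.5×0.0930)² = 0.00216;  (2·δd/d)² = (2×0.110)² = 0.0484;  (1·δw/w)² = (1×0.120)² = 0.0144;  (-3·δc/c)² = (-3×0.0290)² = 0.00757
δQ/Q = √(0.0744) = 0.273
Q = 0.000937, so δQ = 0.273 × 0.000937 = 0.000256.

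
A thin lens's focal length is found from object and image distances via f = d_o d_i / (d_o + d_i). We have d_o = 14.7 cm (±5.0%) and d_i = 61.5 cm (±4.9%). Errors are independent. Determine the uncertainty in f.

∂f/∂d_o = (d_i/(d_o+d_i))² = 0.651;  ∂f/∂d_i = (d_o/(d_o+d_i))² = 0.0372
δf = √((∂f/∂d_o · δd_o)² + (∂f/∂d_i · δd_i)²) = √(0.229 + 0.0126) = 0.492 cm

0.492 cm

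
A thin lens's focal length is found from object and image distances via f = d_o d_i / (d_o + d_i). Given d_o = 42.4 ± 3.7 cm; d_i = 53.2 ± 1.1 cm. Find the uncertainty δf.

1.17 cm

∂f/∂d_o = (d_i/(d_o+d_i))² = 0.310;  ∂f/∂d_i = (d_o/(d_o+d_i))² = 0.197
δf = √((∂f/∂d_o · δd_o)² + (∂f/∂d_i · δd_i)²) = √(1.31 + 0.0468) = 1.17 cm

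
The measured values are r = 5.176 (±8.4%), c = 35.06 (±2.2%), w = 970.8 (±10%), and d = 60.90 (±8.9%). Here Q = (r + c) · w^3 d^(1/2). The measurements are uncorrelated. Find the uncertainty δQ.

Let u = r + c = 40.24. δu = √(δr² + δc²) = √(0.189 + 0.595) = 0.885, so δu/u = 0.0220.
Q is then a monomial in u, w, d:
δQ/Q = √((δu/u)² + (3·δw/w)² + (½·δd/d)²) = √(0.000484 + 0.0900 + 0.00198) = 0.304
Q = 2.873e+11, so δQ = 0.304 × 2.873e+11 = 8.74e+10.

8.74e+10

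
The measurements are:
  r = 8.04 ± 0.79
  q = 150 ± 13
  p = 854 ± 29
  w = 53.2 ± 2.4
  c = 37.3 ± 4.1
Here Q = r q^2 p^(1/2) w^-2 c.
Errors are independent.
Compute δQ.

Products/powers → add relative errors in quadrature, weighted by exponent:
  (1·δr/r)² = (1×0.0983)² = 0.00965;  (2·δq/q)² = (2×0.0867)² = 0.0300;  (½·δp/p)² = (0.5×0.0340)² = 0.000288;  (-2·δw/w)² = (-2×0.0451)² = 0.00814;  (1·δc/c)² = (1×0.110)² = 0.0121
δQ/Q = √(0.0602) = 0.245
Q = 69700, so δQ = 0.245 × 69700 = 17100.

17100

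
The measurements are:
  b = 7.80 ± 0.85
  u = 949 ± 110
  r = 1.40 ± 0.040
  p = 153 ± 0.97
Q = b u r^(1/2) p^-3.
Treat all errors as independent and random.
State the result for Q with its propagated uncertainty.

0.00245 ± 0.000393

Q is a product of powers, so relative uncertainties combine in quadrature:
  (1·δb/b)² = (1×0.109)² = 0.0119;  (1·δu/u)² = (1×0.116)² = 0.0134;  (½·δr/r)² = (0.5×0.0286)² = 0.000204;  (-3·δp/p)² = (-3×0.00634)² = 0.000362
δQ/Q = √(0.0259) = 0.161
Q = 0.00245, so δQ = 0.161 × 0.00245 = 0.000393.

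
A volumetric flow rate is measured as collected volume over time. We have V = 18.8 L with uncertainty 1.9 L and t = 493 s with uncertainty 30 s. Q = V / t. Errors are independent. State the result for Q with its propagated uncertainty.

Each factor contributes (exponent × relative error)² to (δQ/Q)²:
  (1·δV/V)² = (1×0.101)² = 0.0102;  (-1·δt/t)² = (-1×0.0609)² = 0.00370
δQ/Q = √(0.0139) = 0.118
Q = 0.0381 L/s, so δQ = 0.118 × 0.0381 = 0.00450 L/s.

0.0381 ± 0.00450 L/s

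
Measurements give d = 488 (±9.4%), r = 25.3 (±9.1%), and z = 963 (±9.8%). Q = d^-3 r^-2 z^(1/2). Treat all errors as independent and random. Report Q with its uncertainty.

(4.17 ± 1.41) × 10^-10

Each factor contributes (exponent × relative error)² to (δQ/Q)²:
  (-3·δd/d)² = (-3×0.0940)² = 0.0795;  (-2·δr/r)² = (-2×0.0910)² = 0.0331;  (½·δz/z)² = (0.5×0.0980)² = 0.00240
δQ/Q = √(0.115) = 0.339
Q = 4.17e-10, so δQ = 0.339 × 4.17e-10 = 1.41e-10.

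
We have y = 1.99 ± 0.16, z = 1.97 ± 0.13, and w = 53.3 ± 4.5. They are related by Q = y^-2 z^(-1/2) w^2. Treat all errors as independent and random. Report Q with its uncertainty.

For a monomial Q ∝ y^-2, z^(-1/2), w^2, fractional errors add in quadrature:
  (-2·δy/y)² = (-2×0.0804)² = 0.0259;  (−½·δz/z)² = (-0.5×0.0660)² = 0.00109;  (2·δw/w)² = (2×0.0844)² = 0.0285
δQ/Q = √(0.0555) = 0.235
Q = 511, so δQ = 0.235 × 511 = 120.

511 ± 120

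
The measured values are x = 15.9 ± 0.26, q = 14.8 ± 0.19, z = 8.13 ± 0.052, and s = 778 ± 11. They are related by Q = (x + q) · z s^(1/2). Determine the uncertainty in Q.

98.7

Let u = x + q = 30.7. δu = √(δx² + δq²) = √(0.0676 + 0.0361) = 0.322, so δu/u = 0.0105.
Q is then a monomial in u, z, s:
δQ/Q = √((δu/u)² + (1·δz/z)² + (½·δs/s)²) = √(0.000110 + 4.09e-05 + 5e-05) = 0.0142
Q = 6960, so δQ = 0.0142 × 6960 = 98.7.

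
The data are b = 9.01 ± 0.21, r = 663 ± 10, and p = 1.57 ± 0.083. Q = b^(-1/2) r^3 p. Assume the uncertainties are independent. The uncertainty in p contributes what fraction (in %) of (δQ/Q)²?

(δQ/Q)² = (−½·δb/b)² + (3·δr/r)² + (1·δp/p)²
  b term: (-0.5×0.0233)² = 0.000136
  r term: (3×0.0151)² = 0.00205
  p term: (1×0.0529)² = 0.00279
Total = 0.00498. Share from p = 0.00279/0.00498 = 0.561.

56.1%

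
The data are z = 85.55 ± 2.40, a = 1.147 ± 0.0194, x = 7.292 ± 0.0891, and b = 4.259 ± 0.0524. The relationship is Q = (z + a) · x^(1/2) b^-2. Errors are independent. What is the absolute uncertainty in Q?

0.485

Let u = z + a = 86.70. δu = √(δz² + δa²) = √(5.76 + 0.000376) = 2.40, so δu/u = 0.0277.
Q is then a monomial in u, x, b:
δQ/Q = √((δu/u)² + (½·δx/x)² + (-2·δb/b)²) = √(0.000766 + 3.73e-05 + 0.000605) = 0.0375
Q = 12.91, so δQ = 0.0375 × 12.91 = 0.485.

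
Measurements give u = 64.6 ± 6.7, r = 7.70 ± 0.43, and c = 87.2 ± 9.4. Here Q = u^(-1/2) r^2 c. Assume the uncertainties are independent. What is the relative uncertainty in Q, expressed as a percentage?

16.4%

Relative error in a monomial: (δQ/Q)² = Σ (nᵢ · δxᵢ/xᵢ)².
  (−½·δu/u)² = (-0.5×0.104)² = 0.00269;  (2·δr/r)² = (2×0.0558)² = 0.0125;  (1·δc/c)² = (1×0.108)² = 0.0116
δQ/Q = √(0.0268) = 0.164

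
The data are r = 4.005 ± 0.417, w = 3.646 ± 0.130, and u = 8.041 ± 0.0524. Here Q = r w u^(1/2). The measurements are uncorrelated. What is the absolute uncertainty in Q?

Each factor contributes (exponent × relative error)² to (δQ/Q)²:
  (1·δr/r)² = (1×0.104)² = 0.0108;  (1·δw/w)² = (1×0.0357)² = 0.00127;  (½·δu/u)² = (0.5×0.00652)² = 1.06e-05
δQ/Q = √(0.0121) = 0.110
Q = 41.41, so δQ = 0.110 × 41.41 = 4.56.

4.56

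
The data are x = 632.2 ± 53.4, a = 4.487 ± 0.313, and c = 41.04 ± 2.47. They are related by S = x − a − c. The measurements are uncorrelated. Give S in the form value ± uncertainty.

Each term contributes (cᵢ δxᵢ)² to (δS)²:
  (δx)² = 2850;  (δa)² = 0.0980;  (δc)² = 6.10
δS = √(2860) = 53.5
S = 586.7.

586.7 ± 53.5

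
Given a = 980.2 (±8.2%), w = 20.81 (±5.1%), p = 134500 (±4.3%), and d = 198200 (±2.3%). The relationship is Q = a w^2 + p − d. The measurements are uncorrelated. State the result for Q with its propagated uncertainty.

Let h = a·w^2 = 424500. δh/h = √((1·δa/a)² + (2·δw/w)²) = √(0.00672 + 0.0104) = 0.131, so δh = 55600.
Q = h + p − d: δQ = √(δh² + δp² + δd²) = √(3.09e+09 + 3.34e+07 + 2.08e+07) = 56000
Q = 360800.

360800 ± 56000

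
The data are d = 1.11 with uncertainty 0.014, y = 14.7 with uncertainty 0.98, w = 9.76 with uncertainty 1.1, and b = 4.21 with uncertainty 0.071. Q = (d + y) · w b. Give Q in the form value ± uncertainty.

Let u = d + y = 15.8. δu = √(δd² + δy²) = √(0.000196 + 0.960) = 0.980, so δu/u = 0.0620.
Q is then a monomial in u, w, b:
δQ/Q = √((δu/u)² + (1·δw/w)² + (1·δb/b)²) = √(0.00384 + 0.0127 + 0.000284) = 0.130
Q = 650, so δQ = 0.130 × 650 = 84.3.

650 ± 84.3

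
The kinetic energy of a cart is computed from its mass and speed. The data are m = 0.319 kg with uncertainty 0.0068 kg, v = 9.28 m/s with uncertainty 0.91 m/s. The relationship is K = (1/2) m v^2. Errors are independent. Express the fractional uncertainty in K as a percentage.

Each factor contributes (exponent × relative error)² to (δK/K)²:
  (1·δm/m)² = (1×0.0213)² = 0.000454;  (2·δv/v)² = (2×0.0981)² = 0.0385
δK/K = √(0.0389) = 0.197

19.7%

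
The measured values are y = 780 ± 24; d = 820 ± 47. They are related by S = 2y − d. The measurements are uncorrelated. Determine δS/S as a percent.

For a sum/difference, combine absolute errors in quadrature:
  (2·δy)² = 2300;  (δd)² = 2210
δS = √(4510) = 67.2
S = 740, so δS/S = 67.2/740 = 0.0908.

9.08%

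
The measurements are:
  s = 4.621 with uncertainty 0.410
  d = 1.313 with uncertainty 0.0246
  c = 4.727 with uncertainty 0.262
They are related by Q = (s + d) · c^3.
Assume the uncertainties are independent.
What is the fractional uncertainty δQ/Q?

0.180

Let u = s + d = 5.934. δu = √(δs² + δd²) = √(0.168 + 0.000605) = 0.411, so δu/u = 0.0692.
Q is then a monomial in u, c:
δQ/Q = √((δu/u)² + (3·δc/c)²) = √(0.00479 + 0.0276) = 0.180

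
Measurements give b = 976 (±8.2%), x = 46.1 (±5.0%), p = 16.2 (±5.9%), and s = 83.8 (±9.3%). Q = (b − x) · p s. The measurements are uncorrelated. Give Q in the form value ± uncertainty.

Let u = b − x = 930. δu = √(δb² + δx²) = √(6410 + 5.31) = 80.1, so δu/u = 0.0861.
Q is then a monomial in u, p, s:
δQ/Q = √((δu/u)² + (1·δp/p)² + (1·δs/s)²) = √(0.00741 + 0.00348 + 0.00865) = 0.140
Q = 1.26e+06, so δQ = 0.140 × 1.26e+06 = 1.76e+05.

(1.26 ± 0.176) × 10^6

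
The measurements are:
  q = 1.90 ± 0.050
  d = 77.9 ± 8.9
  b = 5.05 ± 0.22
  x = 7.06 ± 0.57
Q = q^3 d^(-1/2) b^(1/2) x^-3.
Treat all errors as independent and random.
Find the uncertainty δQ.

0.00130

For a monomial Q ∝ q^3, d^(-1/2), b^(1/2), x^-3, fractional errors add in quadrature:
  (3·δq/q)² = (3×0.0263)² = 0.00623;  (−½·δd/d)² = (-0.5×0.114)² = 0.00326;  (½·δb/b)² = (0.5×0.0436)² = 0.000474;  (-3·δx/x)² = (-3×0.0807)² = 0.0587
δQ/Q = √(0.0686) = 0.262
Q = 0.00496, so δQ = 0.262 × 0.00496 = 0.00130.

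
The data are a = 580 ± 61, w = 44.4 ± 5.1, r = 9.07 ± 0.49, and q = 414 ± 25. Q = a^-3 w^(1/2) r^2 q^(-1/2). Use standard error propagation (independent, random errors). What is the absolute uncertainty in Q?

Products/powers → add relative errors in quadrature, weighted by exponent:
  (-3·δa/a)² = (-3×0.105)² = 0.0996;  (½·δw/w)² = (0.5×0.115)² = 0.00330;  (2·δr/r)² = (2×0.0540)² = 0.0117;  (−½·δq/q)² = (-0.5×0.0604)² = 0.000912
δQ/Q = √(0.115) = 0.340
Q = 1.38e-07, so δQ = 0.340 × 1.38e-07 = 4.69e-08.

4.69e-08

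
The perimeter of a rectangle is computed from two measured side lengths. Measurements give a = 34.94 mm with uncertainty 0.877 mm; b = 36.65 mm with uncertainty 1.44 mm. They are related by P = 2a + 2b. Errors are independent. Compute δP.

3.37 mm

For a sum/difference, combine absolute errors in quadrature:
  (2·δa)² = 3.08;  (2·δb)² = 8.29
δP = √(11.4) = 3.37 mm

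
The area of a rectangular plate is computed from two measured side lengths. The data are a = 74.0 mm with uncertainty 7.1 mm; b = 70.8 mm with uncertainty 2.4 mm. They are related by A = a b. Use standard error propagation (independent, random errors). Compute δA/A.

0.102

Products/powers → add relative errors in quadrature, weighted by exponent:
  (1·δa/a)² = (1×0.0959)² = 0.00921;  (1·δb/b)² = (1×0.0339)² = 0.00115
δA/A = √(0.0104) = 0.102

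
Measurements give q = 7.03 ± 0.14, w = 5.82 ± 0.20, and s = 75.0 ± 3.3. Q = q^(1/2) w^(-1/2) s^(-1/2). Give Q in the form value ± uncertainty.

Each factor contributes (exponent × relative error)² to (δQ/Q)²:
  (½·δq/q)² = (0.5×0.0199)² = 9.91e-05;  (−½·δw/w)² = (-0.5×0.0344)² = 0.000295;  (−½·δs/s)² = (-0.5×0.0440)² = 0.000484
δQ/Q = √(0.000878) = 0.0296
Q = 0.127, so δQ = 0.0296 × 0.127 = 0.00376.

0.127 ± 0.00376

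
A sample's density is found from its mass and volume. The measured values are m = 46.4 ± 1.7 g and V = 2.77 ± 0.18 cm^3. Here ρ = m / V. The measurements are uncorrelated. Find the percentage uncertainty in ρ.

7.46%

Since ρ is a product/quotient, work with relative uncertainties:
  (1·δm/m)² = (1×0.0366)² = 0.00134;  (-1·δV/V)² = (-1×0.0650)² = 0.00422
δρ/ρ = √(0.00556) = 0.0746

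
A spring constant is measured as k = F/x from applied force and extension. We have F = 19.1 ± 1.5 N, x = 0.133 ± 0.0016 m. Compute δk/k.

0.0795

k is a product of powers, so relative uncertainties combine in quadrature:
  (1·δF/F)² = (1×0.0785)² = 0.00617;  (-1·δx/x)² = (-1×0.0120)² = 0.000145
δk/k = √(0.00631) = 0.0795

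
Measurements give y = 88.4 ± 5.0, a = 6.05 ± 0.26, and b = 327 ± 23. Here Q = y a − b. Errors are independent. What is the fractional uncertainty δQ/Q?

Let p = y·a = 535. δp/p = √((1·δy/y)² + (1·δa/a)²) = √(0.00320 + 0.00185) = 0.0710, so δp = 38.0.
Q = p − b: δQ = √(δp² + δb²) = √(1440 + 529) = 44.4
Q = 208, so δQ/Q = 44.4/208 = 0.214.

0.214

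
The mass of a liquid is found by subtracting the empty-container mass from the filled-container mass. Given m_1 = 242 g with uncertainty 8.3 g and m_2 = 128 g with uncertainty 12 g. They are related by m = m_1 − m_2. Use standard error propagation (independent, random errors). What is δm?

Absolute uncertainties add in quadrature for a linear combination:
  (δm_1)² = 68.9;  (δm_2)² = 144
δm = √(213) = 14.6 g

14.6 g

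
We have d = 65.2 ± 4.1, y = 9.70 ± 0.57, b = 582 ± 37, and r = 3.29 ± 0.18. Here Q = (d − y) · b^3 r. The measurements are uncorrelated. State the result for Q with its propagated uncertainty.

Let u = d − y = 55.5. δu = √(δd² + δy²) = √(16.8 + 0.325) = 4.14, so δu/u = 0.0746.
Q is then a monomial in u, b, r:
δQ/Q = √((δu/u)² + (3·δb/b)² + (1·δr/r)²) = √(0.00556 + 0.0364 + 0.00299) = 0.212
Q = 3.6e+10, so δQ = 0.212 × 3.6e+10 = 7.63e+09.

(3.60 ± 0.763) × 10^10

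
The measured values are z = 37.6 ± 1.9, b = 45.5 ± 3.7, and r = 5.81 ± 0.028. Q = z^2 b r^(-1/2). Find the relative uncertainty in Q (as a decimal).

Q is a product of powers, so relative uncertainties combine in quadrature:
  (2·δz/z)² = (2×0.0505)² = 0.0102;  (1·δb/b)² = (1×0.0813)² = 0.00661;  (−½·δr/r)² = (-0.5×0.00482)² = 5.81e-06
δQ/Q = √(0.0168) = 0.130

0.130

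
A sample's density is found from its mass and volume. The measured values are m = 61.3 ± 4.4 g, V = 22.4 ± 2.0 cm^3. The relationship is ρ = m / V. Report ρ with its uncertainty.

Each factor contributes (exponent × relative error)² to (δρ/ρ)²:
  (1·δm/m)² = (1×0.0718)² = 0.00515;  (-1·δV/V)² = (-1×0.0893)² = 0.00797
δρ/ρ = √(0.0131) = 0.115
ρ = 2.74 g/cm^3, so δρ = 0.115 × 2.74 = 0.314 g/cm^3.

2.74 ± 0.314 g/cm^3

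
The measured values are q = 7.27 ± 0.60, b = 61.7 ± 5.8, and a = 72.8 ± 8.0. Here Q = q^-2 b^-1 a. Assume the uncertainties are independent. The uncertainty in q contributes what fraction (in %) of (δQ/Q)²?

(δQ/Q)² = (-2·δq/q)² + (-1·δb/b)² + (1·δa/a)²
  q term: (-2×0.0825)² = 0.0272
  b term: (-1×0.0940)² = 0.00884
  a term: (1×0.110)² = 0.0121
Total = 0.0482. Share from q = 0.0272/0.0482 = 0.566.

56.6%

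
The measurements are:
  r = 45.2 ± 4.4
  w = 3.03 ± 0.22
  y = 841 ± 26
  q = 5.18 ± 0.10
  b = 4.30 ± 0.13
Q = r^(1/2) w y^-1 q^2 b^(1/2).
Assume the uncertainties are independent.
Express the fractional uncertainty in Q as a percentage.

Since Q is a product/quotient, work with relative uncertainties:
  (½·δr/r)² = (0.5×0.0973)² = 0.00237;  (1·δw/w)² = (1×0.0726)² = 0.00527;  (-1·δy/y)² = (-1×0.0309)² = 0.000956;  (2·δq/q)² = (2×0.0193)² = 0.00149;  (½·δb/b)² = (0.5×0.0302)² = 0.000229
δQ/Q = √(0.0103) = 0.102

10.2%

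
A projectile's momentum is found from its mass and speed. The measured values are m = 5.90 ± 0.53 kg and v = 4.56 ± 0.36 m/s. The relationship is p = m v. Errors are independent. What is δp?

3.22 kg·m/s

Products/powers → add relative errors in quadrature, weighted by exponent:
  (1·δm/m)² = (1×0.0898)² = 0.00807;  (1·δv/v)² = (1×0.0789)² = 0.00623
δp/p = √(0.0143) = 0.120
p = 26.9 kg·m/s, so δp = 0.120 × 26.9 = 3.22 kg·m/s.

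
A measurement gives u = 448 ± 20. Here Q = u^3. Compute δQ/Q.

0.134

For a monomial Q ∝ u^3, fractional errors add in quadrature:
  (3·δu/u)² = (3×0.0446)² = 0.0179
δQ/Q = √(0.0179) = 0.134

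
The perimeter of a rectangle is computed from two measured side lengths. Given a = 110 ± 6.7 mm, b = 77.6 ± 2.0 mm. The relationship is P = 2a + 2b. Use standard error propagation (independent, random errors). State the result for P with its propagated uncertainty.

Absolute uncertainties add in quadrature for a linear combination:
  (2·δa)² = 180;  (2·δb)² = 16.0
δP = √(196) = 14.0 mm
P = 375 mm.

375 ± 14.0 mm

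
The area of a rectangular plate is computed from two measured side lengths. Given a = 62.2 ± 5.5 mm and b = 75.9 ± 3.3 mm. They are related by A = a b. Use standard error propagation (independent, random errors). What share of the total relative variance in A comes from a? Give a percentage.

80.5%

(δA/A)² = (1·δa/a)² + (1·δb/b)²
  a term: (1×0.0884)² = 0.00782
  b term: (1×0.0435)² = 0.00189
Total = 0.00971. Share from a = 0.00782/0.00971 = 0.805.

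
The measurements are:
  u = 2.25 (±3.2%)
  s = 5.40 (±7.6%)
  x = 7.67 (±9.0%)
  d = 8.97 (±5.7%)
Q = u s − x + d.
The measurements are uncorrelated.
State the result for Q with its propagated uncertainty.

13.5 ± 1.32

Let p = u·s = 12.2. δp/p = √((1·δu/u)² + (1·δs/s)²) = √(0.00102 + 0.00578) = 0.0825, so δp = 1.00.
Q = p − x + d: δQ = √(δp² + δx² + δd²) = √(1.00 + 0.477 + 0.261) = 1.32
Q = 13.5.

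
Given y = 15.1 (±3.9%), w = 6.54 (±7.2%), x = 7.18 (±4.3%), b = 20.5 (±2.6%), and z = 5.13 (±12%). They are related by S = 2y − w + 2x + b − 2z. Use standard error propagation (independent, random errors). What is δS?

1.95

For a sum/difference, combine absolute errors in quadrature:
  (2·δy)² = 1.39;  (δw)² = 0.222;  (2·δx)² = 0.381;  (δb)² = 0.284;  (2·δz)² = 1.52
δS = √(3.79) = 1.95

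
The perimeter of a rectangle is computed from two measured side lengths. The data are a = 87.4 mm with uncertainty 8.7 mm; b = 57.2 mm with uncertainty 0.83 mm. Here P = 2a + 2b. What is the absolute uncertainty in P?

17.5 mm

Absolute uncertainties add in quadrature for a linear combination:
  (2·δa)² = 303;  (2·δb)² = 2.76
δP = √(306) = 17.5 mm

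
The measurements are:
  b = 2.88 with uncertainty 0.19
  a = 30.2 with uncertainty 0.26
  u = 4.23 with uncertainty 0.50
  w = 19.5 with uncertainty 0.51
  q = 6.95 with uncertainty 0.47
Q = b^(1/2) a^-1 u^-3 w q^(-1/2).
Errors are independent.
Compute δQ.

0.00197

Each factor contributes (exponent × relative error)² to (δQ/Q)²:
  (½·δb/b)² = (0.5×0.0660)² = 0.00109;  (-1·δa/a)² = (-1×0.00861)² = 7.41e-05;  (-3·δu/u)² = (-3×0.118)² = 0.126;  (1·δw/w)² = (1×0.0262)² = 0.000684;  (−½·δq/q)² = (-0.5×0.0676)² = 0.00114
δQ/Q = √(0.129) = 0.359
Q = 0.00549, so δQ = 0.359 × 0.00549 = 0.00197.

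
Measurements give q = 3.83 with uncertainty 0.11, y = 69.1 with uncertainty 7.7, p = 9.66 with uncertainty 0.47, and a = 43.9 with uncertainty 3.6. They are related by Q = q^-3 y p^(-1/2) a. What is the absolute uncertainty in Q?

2.86

Q is a product of powers, so relative uncertainties combine in quadrature:
  (-3·δq/q)² = (-3×0.0287)² = 0.00742;  (1·δy/y)² = (1×0.111)² = 0.0124;  (−½·δp/p)² = (-0.5×0.0487)² = 0.000592;  (1·δa/a)² = (1×0.0820)² = 0.00672
δQ/Q = √(0.0272) = 0.165
Q = 17.4, so δQ = 0.165 × 17.4 = 2.86.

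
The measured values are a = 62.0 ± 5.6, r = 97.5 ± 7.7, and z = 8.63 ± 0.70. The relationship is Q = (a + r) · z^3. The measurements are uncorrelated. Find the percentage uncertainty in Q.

Let u = a + r = 160. δu = √(δa² + δr²) = √(31.4 + 59.3) = 9.52, so δu/u = 0.0597.
Q is then a monomial in u, z:
δQ/Q = √((δu/u)² + (3·δz/z)²) = √(0.00356 + 0.0592) = 0.251

25.1%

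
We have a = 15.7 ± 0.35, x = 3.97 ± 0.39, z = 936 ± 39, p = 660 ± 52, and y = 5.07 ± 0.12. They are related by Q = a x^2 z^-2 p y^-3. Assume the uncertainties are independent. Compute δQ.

0.000342

Each factor contributes (exponent × relative error)² to (δQ/Q)²:
  (1·δa/a)² = (1×0.0223)² = 0.000497;  (2·δx/x)² = (2×0.0982)² = 0.0386;  (-2·δz/z)² = (-2×0.0417)² = 0.00694;  (1·δp/p)² = (1×0.0788)² = 0.00621;  (-3·δy/y)² = (-3×0.0237)² = 0.00504
δQ/Q = √(0.0573) = 0.239
Q = 0.00143, so δQ = 0.239 × 0.00143 = 0.000342.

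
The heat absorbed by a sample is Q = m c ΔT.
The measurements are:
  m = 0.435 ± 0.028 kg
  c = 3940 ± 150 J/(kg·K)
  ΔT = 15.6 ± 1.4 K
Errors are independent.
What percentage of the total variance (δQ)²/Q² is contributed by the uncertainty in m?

30.4%

(δQ/Q)² = (1·δm/m)² + (1·δc/c)² + (1·δΔT/ΔT)²
  m term: (1×0.0644)² = 0.00414
  c term: (1×0.0381)² = 0.00145
  ΔT term: (1×0.0897)² = 0.00805
Total = 0.0136. Share from m = 0.00414/0.0136 = 0.304.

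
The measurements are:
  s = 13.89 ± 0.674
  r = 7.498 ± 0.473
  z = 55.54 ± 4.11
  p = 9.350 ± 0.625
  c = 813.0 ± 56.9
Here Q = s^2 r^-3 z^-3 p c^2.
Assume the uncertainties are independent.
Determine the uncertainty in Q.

5.69

Relative error in a monomial: (δQ/Q)² = Σ (nᵢ · δxᵢ/xᵢ)².
  (2·δs/s)² = (2×0.0485)² = 0.00942;  (-3·δr/r)² = (-3×0.0631)² = 0.0358;  (-3·δz/z)² = (-3×0.0740)² = 0.0493;  (1·δp/p)² = (1×0.0668)² = 0.00447;  (2·δc/c)² = (2×0.0700)² = 0.0196
δQ/Q = √(0.119) = 0.344
Q = 16.51, so δQ = 0.344 × 16.51 = 5.69.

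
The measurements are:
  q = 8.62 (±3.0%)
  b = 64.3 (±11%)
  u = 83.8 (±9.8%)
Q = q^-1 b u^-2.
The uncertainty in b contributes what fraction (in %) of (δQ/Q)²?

(δQ/Q)² = (-1·δq/q)² + (1·δb/b)² + (-2·δu/u)²
  q term: (-1×0.0300)² = 0.000900
  b term: (1×0.110)² = 0.0121
  u term: (-2×0.0980)² = 0.0384
Total = 0.0514. Share from b = 0.0121/0.0514 = 0.235.

23.5%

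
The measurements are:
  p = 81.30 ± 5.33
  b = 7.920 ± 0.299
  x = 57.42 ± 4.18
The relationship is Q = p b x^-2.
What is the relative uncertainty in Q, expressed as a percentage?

Since Q is a product/quotient, work with relative uncertainties:
  (1·δp/p)² = (1×0.0656)² = 0.00430;  (1·δb/b)² = (1×0.0378)² = 0.00143;  (-2·δx/x)² = (-2×0.0728)² = 0.0212
δQ/Q = √(0.0269) = 0.164

16.4%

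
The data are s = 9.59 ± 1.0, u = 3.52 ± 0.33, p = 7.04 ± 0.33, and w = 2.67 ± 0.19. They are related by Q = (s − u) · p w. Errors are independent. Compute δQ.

Let h = s − u = 6.07. δh = √(δs² + δu²) = √(1.00 + 0.109) = 1.05, so δh/h = 0.173.
Q is then a monomial in h, p, w:
δQ/Q = √((δh/h)² + (1·δp/p)² + (1·δw/w)²) = √(0.0301 + 0.00220 + 0.00506) = 0.193
Q = 114, so δQ = 0.193 × 114 = 22.1.

22.1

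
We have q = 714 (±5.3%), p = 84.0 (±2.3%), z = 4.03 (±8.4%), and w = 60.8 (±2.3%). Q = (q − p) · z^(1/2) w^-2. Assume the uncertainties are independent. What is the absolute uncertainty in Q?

Let u = q − p = 630. δu = √(δq² + δp²) = √(1430 + 3.73) = 37.9, so δu/u = 0.0601.
Q is then a monomial in u, z, w:
δQ/Q = √((δu/u)² + (½·δz/z)² + (-2·δw/w)²) = √(0.00362 + 0.00176 + 0.00212) = 0.0866
Q = 0.342, so δQ = 0.0866 × 0.342 = 0.0296.

0.0296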